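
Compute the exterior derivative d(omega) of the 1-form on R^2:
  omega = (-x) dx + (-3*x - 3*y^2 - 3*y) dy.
d(omega) = (-3) dx ∧ dy

For a 1-form omega = sum_i f_i dx_i, the exterior derivative is
  d(omega) = sum_{i < j} (∂f_j/∂x_i - ∂f_i/∂x_j) dx_i ∧ dx_j.
  coefficient of dx ∧ dy: ∂f_2/∂x - ∂f_1/∂y = ∂(-3*x - 3*y^2 - 3*y)/∂x - ∂(-x)/∂y = -3
Assembling: d(omega) = (-3) dx ∧ dy.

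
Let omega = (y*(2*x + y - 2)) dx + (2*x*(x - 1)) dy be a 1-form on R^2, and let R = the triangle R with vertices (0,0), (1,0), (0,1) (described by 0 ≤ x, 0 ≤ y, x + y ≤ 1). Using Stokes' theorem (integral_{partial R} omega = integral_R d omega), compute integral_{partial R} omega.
integral_(partial R) omega = 0

Stokes: integral_partial_R omega = integral_R d omega with d omega = (∂Q/∂x - ∂P/∂y) dx ∧ dy.
  ∂Q/∂x = 4*x - 2
  ∂P/∂y = 2*x + 2*y - 2
  integrand = ∂Q/∂x - ∂P/∂y = 2*x - 2*y.
Integrating over R: integral_0^1 integral_0^{1-x} (2*x - 2*y) dy dx = 0.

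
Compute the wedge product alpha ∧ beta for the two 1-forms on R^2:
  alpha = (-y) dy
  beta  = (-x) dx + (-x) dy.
alpha ∧ beta = (-x*y) dx ∧ dy

Distribute the wedge, using dx_i ∧ dx_j = -dx_j ∧ dx_i and dx_i ∧ dx_i = 0. For each pair (i, j) with i < j, the coefficient of dx_i ∧ dx_j in alpha ∧ beta is (alpha_i * beta_j - alpha_j * beta_i). Collecting: alpha ∧ beta = (-x*y) dx ∧ dy.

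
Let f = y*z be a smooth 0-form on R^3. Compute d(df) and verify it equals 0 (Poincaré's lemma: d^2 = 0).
d(df) = 0

Step 1: df = sum_i (∂f/∂x_i) dx_i = (0) dx + (z) dy + (y) dz.
Step 2: Apply d again. Using the 1-form formula, the coefficient of dx ∧ dy in d(df) is ∂^2 f/∂x ∂y - ∂^2 f/∂y ∂x = (0) - (0) = 0 (equality of mixed partials for smooth f).
Similarly for dx ∧ dz and dy ∧ dz — all coefficients vanish. So d(df) = 0.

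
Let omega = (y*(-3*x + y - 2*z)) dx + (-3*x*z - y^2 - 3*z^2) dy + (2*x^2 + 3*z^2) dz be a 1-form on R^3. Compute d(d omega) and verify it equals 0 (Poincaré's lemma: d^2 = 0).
d(d omega) = 0

Step 1: d omega = sum_{i<j} (∂f_j/∂x_i - ∂f_i/∂x_j) dx_i ∧ dx_j:
  coeff of dx ∧ dy: 3*x - 2*y - z
  coeff of dx ∧ dz: 4*x + 2*y
  coeff of dy ∧ dz: 3*x + 6*z
Step 2: Apply d again to each 2-form coefficient. The only possible 3-form in R^3 is dx ∧ dy ∧ dz, with coefficient
  ∂(coeff of dy∧dz)/∂x - ∂(coeff of dx∧dz)/∂y + ∂(coeff of dx∧dy)/∂z
  = ∂/∂x (3*x + 6*z) - ∂/∂y (4*x + 2*y) + ∂/∂z (3*x - 2*y - z).
Each of these terms simplifies to sums of mixed partials that cancel in pairs. The result is 0 (by equality of mixed partials for smooth functions — Schwarz / Clairaut).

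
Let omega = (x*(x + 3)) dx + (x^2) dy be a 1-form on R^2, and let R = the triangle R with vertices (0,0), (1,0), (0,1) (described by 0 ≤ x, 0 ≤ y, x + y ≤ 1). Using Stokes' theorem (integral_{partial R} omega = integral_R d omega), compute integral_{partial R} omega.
integral_(partial R) omega = 1/3

Stokes: integral_partial_R omega = integral_R d omega with d omega = (∂Q/∂x - ∂P/∂y) dx ∧ dy.
  ∂Q/∂x = 2*x
  ∂P/∂y = 0
  integrand = ∂Q/∂x - ∂P/∂y = 2*x.
Integrating over R: integral_0^1 integral_0^{1-x} (2*x) dy dx = 1/3.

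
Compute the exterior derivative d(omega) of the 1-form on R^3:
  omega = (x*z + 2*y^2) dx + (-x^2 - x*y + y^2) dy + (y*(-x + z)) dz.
d(omega) = (-2*x - 5*y) dx ∧ dy + (-x - y) dx ∧ dz + (-x + z) dy ∧ dz

For a 1-form omega = sum_i f_i dx_i, the exterior derivative is
  d(omega) = sum_{i < j} (∂f_j/∂x_i - ∂f_i/∂x_j) dx_i ∧ dx_j.
  coefficient of dx ∧ dy: ∂f_2/∂x - ∂f_1/∂y = ∂(-x^2 - x*y + y^2)/∂x - ∂(x*z + 2*y^2)/∂y = -2*x - 5*y
  coefficient of dx ∧ dz: ∂f_3/∂x - ∂f_1/∂z = ∂(y*(-x + z))/∂x - ∂(x*z + 2*y^2)/∂z = -x - y
  coefficient of dy ∧ dz: ∂f_3/∂y - ∂f_2/∂z = ∂(y*(-x + z))/∂y - ∂(-x^2 - x*y + y^2)/∂z = -x + z
Assembling: d(omega) = (-2*x - 5*y) dx ∧ dy + (-x - y) dx ∧ dz + (-x + z) dy ∧ dz.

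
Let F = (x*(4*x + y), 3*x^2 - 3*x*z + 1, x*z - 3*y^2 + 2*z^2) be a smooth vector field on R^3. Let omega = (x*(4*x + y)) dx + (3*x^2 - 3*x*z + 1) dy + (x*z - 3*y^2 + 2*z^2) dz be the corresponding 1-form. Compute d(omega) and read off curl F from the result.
d(omega) = (3*x - 6*y) dy ∧ dz + (-z) dz ∧ dx + (5*x - 3*z) dx ∧ dy; curl F = (3*x - 6*y, -z, 5*x - 3*z)

d omega = sum_{i<j} (∂f_j/∂x_i - ∂f_i/∂x_j) dx_i ∧ dx_j. Under the identification (dy ∧ dz, dz ∧ dx, dx ∧ dy) ↔ (e_x, e_y, e_z), the coefficients are exactly the components of curl F. Compute:
  ∂R/∂y - ∂Q/∂z = (-6*y) - (-3*x) = 3*x - 6*y
  ∂P/∂z - ∂R/∂x = (0) - (z) = -z
  ∂Q/∂x - ∂P/∂y = (6*x - 3*z) - (x) = 5*x - 3*z.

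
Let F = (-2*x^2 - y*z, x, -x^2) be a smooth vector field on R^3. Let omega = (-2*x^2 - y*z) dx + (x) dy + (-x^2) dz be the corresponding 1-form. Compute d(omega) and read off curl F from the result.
d(omega) = (0) dy ∧ dz + (2*x - y) dz ∧ dx + (z + 1) dx ∧ dy; curl F = (0, 2*x - y, z + 1)

d omega = sum_{i<j} (∂f_j/∂x_i - ∂f_i/∂x_j) dx_i ∧ dx_j. Under the identification (dy ∧ dz, dz ∧ dx, dx ∧ dy) ↔ (e_x, e_y, e_z), the coefficients are exactly the components of curl F. Compute:
  ∂R/∂y - ∂Q/∂z = (0) - (0) = 0
  ∂P/∂z - ∂R/∂x = (-y) - (-2*x) = 2*x - y
  ∂Q/∂x - ∂P/∂y = (1) - (-z) = z + 1.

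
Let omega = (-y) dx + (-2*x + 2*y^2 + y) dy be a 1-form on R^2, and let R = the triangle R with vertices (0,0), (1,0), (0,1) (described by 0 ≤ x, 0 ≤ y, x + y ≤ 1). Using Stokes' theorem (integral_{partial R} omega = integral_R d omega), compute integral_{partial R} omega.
integral_(partial R) omega = -1/2

Stokes: integral_partial_R omega = integral_R d omega with d omega = (∂Q/∂x - ∂P/∂y) dx ∧ dy.
  ∂Q/∂x = -2
  ∂P/∂y = -1
  integrand = ∂Q/∂x - ∂P/∂y = -1.
Integrating over R: integral_0^1 integral_0^{1-x} (-1) dy dx = -1/2.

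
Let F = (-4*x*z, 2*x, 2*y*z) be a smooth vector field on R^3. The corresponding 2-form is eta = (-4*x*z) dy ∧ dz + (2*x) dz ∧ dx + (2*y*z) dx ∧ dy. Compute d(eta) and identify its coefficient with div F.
d(eta) = (2*y - 4*z) dx ∧ dy ∧ dz; div F = 2*y - 4*z

For a 2-form in R^3 of the form above, applying d gives a 3-form with coefficient ∂P/∂x + ∂Q/∂y + ∂R/∂z:
  ∂P/∂x = -4*z
  ∂Q/∂y = 0
  ∂R/∂z = 2*y
Sum = 2*y - 4*z, which is exactly div F.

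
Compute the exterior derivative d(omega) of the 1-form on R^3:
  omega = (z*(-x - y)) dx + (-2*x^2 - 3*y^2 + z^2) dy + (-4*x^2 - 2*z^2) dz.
d(omega) = (-4*x + z) dx ∧ dy + (-7*x + y) dx ∧ dz + (-2*z) dy ∧ dz

For a 1-form omega = sum_i f_i dx_i, the exterior derivative is
  d(omega) = sum_{i < j} (∂f_j/∂x_i - ∂f_i/∂x_j) dx_i ∧ dx_j.
  coefficient of dx ∧ dy: ∂f_2/∂x - ∂f_1/∂y = ∂(-2*x^2 - 3*y^2 + z^2)/∂x - ∂(z*(-x - y))/∂y = -4*x + z
  coefficient of dx ∧ dz: ∂f_3/∂x - ∂f_1/∂z = ∂(-4*x^2 - 2*z^2)/∂x - ∂(z*(-x - y))/∂z = -7*x + y
  coefficient of dy ∧ dz: ∂f_3/∂y - ∂f_2/∂z = ∂(-4*x^2 - 2*z^2)/∂y - ∂(-2*x^2 - 3*y^2 + z^2)/∂z = -2*z
Assembling: d(omega) = (-4*x + z) dx ∧ dy + (-7*x + y) dx ∧ dz + (-2*z) dy ∧ dz.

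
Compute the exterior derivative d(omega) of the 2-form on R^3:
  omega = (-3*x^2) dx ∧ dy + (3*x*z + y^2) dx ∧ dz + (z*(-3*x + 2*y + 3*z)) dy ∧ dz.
d(omega) = (-2*y - 3*z) dx ∧ dy ∧ dz

For a 2-form omega = sum_{i<j} g_{ij} dx_i ∧ dx_j, the exterior derivative is
  d(omega) = sum_{i<j} d(g_{ij}) ∧ dx_i ∧ dx_j = sum_{i<j, k} (∂g_{ij}/∂x_k) dx_k ∧ dx_i ∧ dx_j.
Expand each term, using dx_k ∧ dx_i ∧ dx_j = sgn(permutation) dx_{(a)} ∧ dx_{(b)} ∧ dx_{(c)} with (a < b < c) sorted:
  d(3*x*z + y^2) includes (∂/∂y)(3*x*z + y^2) dy = (2*y) dy, which multiplied by dx ∧ dz gives (-2*y) dx ∧ dy ∧ dz
  d(z*(-3*x + 2*y + 3*z)) includes (∂/∂x)(z*(-3*x + 2*y + 3*z)) dx = (-3*z) dx, which multiplied by dy ∧ dz gives (-3*z) dx ∧ dy ∧ dz
Collecting like 3-forms: d(omega) = (-2*y - 3*z) dx ∧ dy ∧ dz.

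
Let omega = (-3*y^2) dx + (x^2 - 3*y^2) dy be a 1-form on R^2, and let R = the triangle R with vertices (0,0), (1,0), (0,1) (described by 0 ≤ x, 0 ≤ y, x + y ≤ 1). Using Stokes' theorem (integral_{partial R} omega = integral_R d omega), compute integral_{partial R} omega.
integral_(partial R) omega = 4/3

Stokes: integral_partial_R omega = integral_R d omega with d omega = (∂Q/∂x - ∂P/∂y) dx ∧ dy.
  ∂Q/∂x = 2*x
  ∂P/∂y = -6*y
  integrand = ∂Q/∂x - ∂P/∂y = 2*x + 6*y.
Integrating over R: integral_0^1 integral_0^{1-x} (2*x + 6*y) dy dx = 4/3.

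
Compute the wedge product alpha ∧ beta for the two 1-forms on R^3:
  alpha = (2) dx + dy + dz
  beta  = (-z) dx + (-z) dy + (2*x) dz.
alpha ∧ beta = (-z) dx ∧ dy + (4*x + z) dx ∧ dz + (2*x + z) dy ∧ dz

Distribute the wedge, using dx_i ∧ dx_j = -dx_j ∧ dx_i and dx_i ∧ dx_i = 0. For each pair (i, j) with i < j, the coefficient of dx_i ∧ dx_j in alpha ∧ beta is (alpha_i * beta_j - alpha_j * beta_i). Collecting: alpha ∧ beta = (-z) dx ∧ dy + (4*x + z) dx ∧ dz + (2*x + z) dy ∧ dz.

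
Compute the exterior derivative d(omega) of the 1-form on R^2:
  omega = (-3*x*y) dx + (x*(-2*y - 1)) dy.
d(omega) = (3*x - 2*y - 1) dx ∧ dy

For a 1-form omega = sum_i f_i dx_i, the exterior derivative is
  d(omega) = sum_{i < j} (∂f_j/∂x_i - ∂f_i/∂x_j) dx_i ∧ dx_j.
  coefficient of dx ∧ dy: ∂f_2/∂x - ∂f_1/∂y = ∂(x*(-2*y - 1))/∂x - ∂(-3*x*y)/∂y = 3*x - 2*y - 1
Assembling: d(omega) = (3*x - 2*y - 1) dx ∧ dy.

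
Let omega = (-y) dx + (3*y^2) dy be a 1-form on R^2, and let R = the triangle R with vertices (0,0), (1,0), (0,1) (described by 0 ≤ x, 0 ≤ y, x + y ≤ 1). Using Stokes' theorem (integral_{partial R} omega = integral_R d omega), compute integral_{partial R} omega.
integral_(partial R) omega = 1/2

Stokes: integral_partial_R omega = integral_R d omega with d omega = (∂Q/∂x - ∂P/∂y) dx ∧ dy.
  ∂Q/∂x = 0
  ∂P/∂y = -1
  integrand = ∂Q/∂x - ∂P/∂y = 1.
Integrating over R: integral_0^1 integral_0^{1-x} (1) dy dx = 1/2.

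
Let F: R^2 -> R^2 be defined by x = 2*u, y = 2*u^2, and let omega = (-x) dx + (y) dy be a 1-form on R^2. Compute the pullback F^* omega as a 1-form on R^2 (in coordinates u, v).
F^* omega = (8*u^3 - 4*u) du

Using F^*(f dg) = (f ∘ F) d(g ∘ F), substitute each coordinate x_i by F_i(u, v) in f_i, and replace dx_i by d F_i = (∂F_i/∂u) du + (∂F_i/∂v) dv.
  For the x component: f_1(F) = -2*u; d F_1 = (2) du + (0) dv
  For the y component: f_2(F) = 2*u^2; d F_2 = (4*u) du + (0) dv
Combining and collecting du, dv coefficients:
  coeff of du: 8*u^3 - 4*u
  coeff of dv: 0
F^* omega = (8*u^3 - 4*u) du.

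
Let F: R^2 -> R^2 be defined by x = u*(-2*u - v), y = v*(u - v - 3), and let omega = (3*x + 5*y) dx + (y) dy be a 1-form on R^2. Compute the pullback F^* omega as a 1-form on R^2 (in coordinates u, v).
F^* omega = (24*u^3 - 2*u^2*v + 19*u*v^2 + 60*u*v + 4*v^3 + 12*v^2) du + (6*u^3 - u^2*v + 2*u*v^2 + 9*u*v + 2*v^3 + 9*v^2 + 9*v) dv

Using F^*(f dg) = (f ∘ F) d(g ∘ F), substitute each coordinate x_i by F_i(u, v) in f_i, and replace dx_i by d F_i = (∂F_i/∂u) du + (∂F_i/∂v) dv.
  For the x component: f_1(F) = -6*u^2 + 2*u*v - 5*v^2 - 15*v; d F_1 = (-4*u - v) du + (-u) dv
  For the y component: f_2(F) = v*(u - v - 3); d F_2 = (v) du + (u - 2*v - 3) dv
Combining and collecting du, dv coefficients:
  coeff of du: 24*u^3 - 2*u^2*v + 19*u*v^2 + 60*u*v + 4*v^3 + 12*v^2
  coeff of dv: 6*u^3 - u^2*v + 2*u*v^2 + 9*u*v + 2*v^3 + 9*v^2 + 9*v
F^* omega = (24*u^3 - 2*u^2*v + 19*u*v^2 + 60*u*v + 4*v^3 + 12*v^2) du + (6*u^3 - u^2*v + 2*u*v^2 + 9*u*v + 2*v^3 + 9*v^2 + 9*v) dv.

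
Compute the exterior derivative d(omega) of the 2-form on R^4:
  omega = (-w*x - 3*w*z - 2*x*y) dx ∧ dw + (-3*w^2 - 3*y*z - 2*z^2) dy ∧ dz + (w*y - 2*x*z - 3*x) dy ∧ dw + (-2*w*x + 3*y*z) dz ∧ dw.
d(omega) = (2*x - 2*z - 3) dx ∧ dy ∧ dw + (w) dx ∧ dz ∧ dw + (-6*w + 2*x + 3*z) dy ∧ dz ∧ dw

For a 2-form omega = sum_{i<j} g_{ij} dx_i ∧ dx_j, the exterior derivative is
  d(omega) = sum_{i<j} d(g_{ij}) ∧ dx_i ∧ dx_j = sum_{i<j, k} (∂g_{ij}/∂x_k) dx_k ∧ dx_i ∧ dx_j.
Expand each term, using dx_k ∧ dx_i ∧ dx_j = sgn(permutation) dx_{(a)} ∧ dx_{(b)} ∧ dx_{(c)} with (a < b < c) sorted:
  d(-w*x - 3*w*z - 2*x*y) includes (∂/∂y)(-w*x - 3*w*z - 2*x*y) dy = (-2*x) dy, which multiplied by dx ∧ dw gives (2*x) dx ∧ dy ∧ dw
  d(-w*x - 3*w*z - 2*x*y) includes (∂/∂z)(-w*x - 3*w*z - 2*x*y) dz = (-3*w) dz, which multiplied by dx ∧ dw gives (3*w) dx ∧ dz ∧ dw
  d(-3*w^2 - 3*y*z - 2*z^2) includes (∂/∂w)(-3*w^2 - 3*y*z - 2*z^2) dw = (-6*w) dw, which multiplied by dy ∧ dz gives (-6*w) dy ∧ dz ∧ dw
  d(w*y - 2*x*z - 3*x) includes (∂/∂x)(w*y - 2*x*z - 3*x) dx = (-2*z - 3) dx, which multiplied by dy ∧ dw gives (-2*z - 3) dx ∧ dy ∧ dw
  d(w*y - 2*x*z - 3*x) includes (∂/∂z)(w*y - 2*x*z - 3*x) dz = (-2*x) dz, which multiplied by dy ∧ dw gives (2*x) dy ∧ dz ∧ dw
  d(-2*w*x + 3*y*z) includes (∂/∂x)(-2*w*x + 3*y*z) dx = (-2*w) dx, which multiplied by dz ∧ dw gives (-2*w) dx ∧ dz ∧ dw
  d(-2*w*x + 3*y*z) includes (∂/∂y)(-2*w*x + 3*y*z) dy = (3*z) dy, which multiplied by dz ∧ dw gives (3*z) dy ∧ dz ∧ dw
Collecting like 3-forms: d(omega) = (2*x - 2*z - 3) dx ∧ dy ∧ dw + (w) dx ∧ dz ∧ dw + (-6*w + 2*x + 3*z) dy ∧ dz ∧ dw.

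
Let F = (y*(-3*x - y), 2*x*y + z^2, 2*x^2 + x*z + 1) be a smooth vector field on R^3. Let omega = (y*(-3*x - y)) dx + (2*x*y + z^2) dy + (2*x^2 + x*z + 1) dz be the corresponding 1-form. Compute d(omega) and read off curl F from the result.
d(omega) = (-2*z) dy ∧ dz + (-4*x - z) dz ∧ dx + (3*x + 4*y) dx ∧ dy; curl F = (-2*z, -4*x - z, 3*x + 4*y)

d omega = sum_{i<j} (∂f_j/∂x_i - ∂f_i/∂x_j) dx_i ∧ dx_j. Under the identification (dy ∧ dz, dz ∧ dx, dx ∧ dy) ↔ (e_x, e_y, e_z), the coefficients are exactly the components of curl F. Compute:
  ∂R/∂y - ∂Q/∂z = (0) - (2*z) = -2*z
  ∂P/∂z - ∂R/∂x = (0) - (4*x + z) = -4*x - z
  ∂Q/∂x - ∂P/∂y = (2*y) - (-3*x - 2*y) = 3*x + 4*y.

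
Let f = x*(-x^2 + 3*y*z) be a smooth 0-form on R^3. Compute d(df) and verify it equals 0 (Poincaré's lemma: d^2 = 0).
d(df) = 0

Step 1: df = sum_i (∂f/∂x_i) dx_i = (-3*x^2 + 3*y*z) dx + (3*x*z) dy + (3*x*y) dz.
Step 2: Apply d again. Using the 1-form formula, the coefficient of dx ∧ dy in d(df) is ∂^2 f/∂x ∂y - ∂^2 f/∂y ∂x = (3*z) - (3*z) = 0 (equality of mixed partials for smooth f).
Similarly for dx ∧ dz and dy ∧ dz — all coefficients vanish. So d(df) = 0.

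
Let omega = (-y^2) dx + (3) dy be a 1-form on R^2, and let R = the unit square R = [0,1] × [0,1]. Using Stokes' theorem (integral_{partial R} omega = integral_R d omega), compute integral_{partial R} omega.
integral_(partial R) omega = 1

Stokes: integral_partial_R omega = integral_R d omega with d omega = (∂Q/∂x - ∂P/∂y) dx ∧ dy.
  ∂Q/∂x = 0
  ∂P/∂y = -2*y
  integrand = ∂Q/∂x - ∂P/∂y = 2*y.
Integrating over R: integral_0^1 integral_0^1 (2*y) dx dy = 1.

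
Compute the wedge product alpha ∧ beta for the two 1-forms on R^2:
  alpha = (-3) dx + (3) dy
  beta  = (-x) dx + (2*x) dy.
alpha ∧ beta = (-3*x) dx ∧ dy

Distribute the wedge, using dx_i ∧ dx_j = -dx_j ∧ dx_i and dx_i ∧ dx_i = 0. For each pair (i, j) with i < j, the coefficient of dx_i ∧ dx_j in alpha ∧ beta is (alpha_i * beta_j - alpha_j * beta_i). Collecting: alpha ∧ beta = (-3*x) dx ∧ dy.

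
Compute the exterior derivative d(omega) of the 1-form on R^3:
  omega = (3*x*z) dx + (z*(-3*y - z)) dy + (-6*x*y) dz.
d(omega) = (-3*x - 6*y) dx ∧ dz + (-6*x + 3*y + 2*z) dy ∧ dz

For a 1-form omega = sum_i f_i dx_i, the exterior derivative is
  d(omega) = sum_{i < j} (∂f_j/∂x_i - ∂f_i/∂x_j) dx_i ∧ dx_j.
  coefficient of dx ∧ dz: ∂f_3/∂x - ∂f_1/∂z = ∂(-6*x*y)/∂x - ∂(3*x*z)/∂z = -3*x - 6*y
  coefficient of dy ∧ dz: ∂f_3/∂y - ∂f_2/∂z = ∂(-6*x*y)/∂y - ∂(z*(-3*y - z))/∂z = -6*x + 3*y + 2*z
Assembling: d(omega) = (-3*x - 6*y) dx ∧ dz + (-6*x + 3*y + 2*z) dy ∧ dz.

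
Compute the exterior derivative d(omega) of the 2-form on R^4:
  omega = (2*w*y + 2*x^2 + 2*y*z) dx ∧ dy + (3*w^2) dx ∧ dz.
d(omega) = (2*y) dx ∧ dy ∧ dz + (2*y) dx ∧ dy ∧ dw + (6*w) dx ∧ dz ∧ dw

For a 2-form omega = sum_{i<j} g_{ij} dx_i ∧ dx_j, the exterior derivative is
  d(omega) = sum_{i<j} d(g_{ij}) ∧ dx_i ∧ dx_j = sum_{i<j, k} (∂g_{ij}/∂x_k) dx_k ∧ dx_i ∧ dx_j.
Expand each term, using dx_k ∧ dx_i ∧ dx_j = sgn(permutation) dx_{(a)} ∧ dx_{(b)} ∧ dx_{(c)} with (a < b < c) sorted:
  d(2*w*y + 2*x^2 + 2*y*z) includes (∂/∂z)(2*w*y + 2*x^2 + 2*y*z) dz = (2*y) dz, which multiplied by dx ∧ dy gives (2*y) dx ∧ dy ∧ dz
  d(2*w*y + 2*x^2 + 2*y*z) includes (∂/∂w)(2*w*y + 2*x^2 + 2*y*z) dw = (2*y) dw, which multiplied by dx ∧ dy gives (2*y) dx ∧ dy ∧ dw
  d(3*w^2) includes (∂/∂w)(3*w^2) dw = (6*w) dw, which multiplied by dx ∧ dz gives (6*w) dx ∧ dz ∧ dw
Collecting like 3-forms: d(omega) = (2*y) dx ∧ dy ∧ dz + (2*y) dx ∧ dy ∧ dw + (6*w) dx ∧ dz ∧ dw.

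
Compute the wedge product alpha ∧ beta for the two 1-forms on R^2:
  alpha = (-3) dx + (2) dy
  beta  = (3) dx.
alpha ∧ beta = (-6) dx ∧ dy

Distribute the wedge, using dx_i ∧ dx_j = -dx_j ∧ dx_i and dx_i ∧ dx_i = 0. For each pair (i, j) with i < j, the coefficient of dx_i ∧ dx_j in alpha ∧ beta is (alpha_i * beta_j - alpha_j * beta_i). Collecting: alpha ∧ beta = (-6) dx ∧ dy.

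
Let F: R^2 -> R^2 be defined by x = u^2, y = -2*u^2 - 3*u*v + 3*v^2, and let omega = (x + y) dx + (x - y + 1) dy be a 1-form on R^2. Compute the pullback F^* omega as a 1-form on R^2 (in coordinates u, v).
F^* omega = (-14*u^3 - 27*u^2*v + 9*u*v^2 - 4*u + 9*v^3 - 3*v) du + (-9*u^3 + 9*u^2*v + 27*u*v^2 - 3*u - 18*v^3 + 6*v) dv

Using F^*(f dg) = (f ∘ F) d(g ∘ F), substitute each coordinate x_i by F_i(u, v) in f_i, and replace dx_i by d F_i = (∂F_i/∂u) du + (∂F_i/∂v) dv.
  For the x component: f_1(F) = -u^2 - 3*u*v + 3*v^2; d F_1 = (2*u) du + (0) dv
  For the y component: f_2(F) = 3*u^2 + 3*u*v - 3*v^2 + 1; d F_2 = (-4*u - 3*v) du + (-3*u + 6*v) dv
Combining and collecting du, dv coefficients:
  coeff of du: -14*u^3 - 27*u^2*v + 9*u*v^2 - 4*u + 9*v^3 - 3*v
  coeff of dv: -9*u^3 + 9*u^2*v + 27*u*v^2 - 3*u - 18*v^3 + 6*v
F^* omega = (-14*u^3 - 27*u^2*v + 9*u*v^2 - 4*u + 9*v^3 - 3*v) du + (-9*u^3 + 9*u^2*v + 27*u*v^2 - 3*u - 18*v^3 + 6*v) dv.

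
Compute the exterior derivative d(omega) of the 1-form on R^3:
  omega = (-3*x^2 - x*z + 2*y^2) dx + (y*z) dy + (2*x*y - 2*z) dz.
d(omega) = (-4*y) dx ∧ dy + (x + 2*y) dx ∧ dz + (2*x - y) dy ∧ dz

For a 1-form omega = sum_i f_i dx_i, the exterior derivative is
  d(omega) = sum_{i < j} (∂f_j/∂x_i - ∂f_i/∂x_j) dx_i ∧ dx_j.
  coefficient of dx ∧ dy: ∂f_2/∂x - ∂f_1/∂y = ∂(y*z)/∂x - ∂(-3*x^2 - x*z + 2*y^2)/∂y = -4*y
  coefficient of dx ∧ dz: ∂f_3/∂x - ∂f_1/∂z = ∂(2*x*y - 2*z)/∂x - ∂(-3*x^2 - x*z + 2*y^2)/∂z = x + 2*y
  coefficient of dy ∧ dz: ∂f_3/∂y - ∂f_2/∂z = ∂(2*x*y - 2*z)/∂y - ∂(y*z)/∂z = 2*x - y
Assembling: d(omega) = (-4*y) dx ∧ dy + (x + 2*y) dx ∧ dz + (2*x - y) dy ∧ dz.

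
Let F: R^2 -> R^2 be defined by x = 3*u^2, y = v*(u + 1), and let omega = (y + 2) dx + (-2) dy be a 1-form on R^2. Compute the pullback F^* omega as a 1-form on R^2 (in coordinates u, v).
F^* omega = (6*u^2*v + 6*u*v + 12*u - 2*v) du + (-2*u - 2) dv

Using F^*(f dg) = (f ∘ F) d(g ∘ F), substitute each coordinate x_i by F_i(u, v) in f_i, and replace dx_i by d F_i = (∂F_i/∂u) du + (∂F_i/∂v) dv.
  For the x component: f_1(F) = u*v + v + 2; d F_1 = (6*u) du + (0) dv
  For the y component: f_2(F) = -2; d F_2 = (v) du + (u + 1) dv
Combining and collecting du, dv coefficients:
  coeff of du: 6*u^2*v + 6*u*v + 12*u - 2*v
  coeff of dv: -2*u - 2
F^* omega = (6*u^2*v + 6*u*v + 12*u - 2*v) du + (-2*u - 2) dv.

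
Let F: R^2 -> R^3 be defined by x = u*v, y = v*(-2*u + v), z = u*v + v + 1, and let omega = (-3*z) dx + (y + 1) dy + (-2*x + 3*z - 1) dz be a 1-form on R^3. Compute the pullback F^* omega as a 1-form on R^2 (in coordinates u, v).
F^* omega = (v*(2*u*v - 2*v^2 - 3)) du + (2*u^2*v - 6*u*v^2 + u*v - 3*u + 2*v^3 + 5*v + 2) dv

Using F^*(f dg) = (f ∘ F) d(g ∘ F), substitute each coordinate x_i by F_i(u, v) in f_i, and replace dx_i by d F_i = (∂F_i/∂u) du + (∂F_i/∂v) dv.
  For the x component: f_1(F) = -3*u*v - 3*v - 3; d F_1 = (v) du + (u) dv
  For the y component: f_2(F) = -2*u*v + v^2 + 1; d F_2 = (-2*v) du + (-2*u + 2*v) dv
  For the z component: f_3(F) = u*v + 3*v + 2; d F_3 = (v) du + (u + 1) dv
Combining and collecting du, dv coefficients:
  coeff of du: v*(2*u*v - 2*v^2 - 3)
  coeff of dv: 2*u^2*v - 6*u*v^2 + u*v - 3*u + 2*v^3 + 5*v + 2
F^* omega = (v*(2*u*v - 2*v^2 - 3)) du + (2*u^2*v - 6*u*v^2 + u*v - 3*u + 2*v^3 + 5*v + 2) dv.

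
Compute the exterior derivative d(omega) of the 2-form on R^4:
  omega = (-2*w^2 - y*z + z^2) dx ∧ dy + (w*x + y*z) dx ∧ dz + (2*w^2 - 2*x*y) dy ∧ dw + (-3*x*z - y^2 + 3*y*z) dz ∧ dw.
d(omega) = (-y + z) dx ∧ dy ∧ dz + (-4*w - 2*y) dx ∧ dy ∧ dw + (x - 3*z) dx ∧ dz ∧ dw + (-2*y + 3*z) dy ∧ dz ∧ dw

For a 2-form omega = sum_{i<j} g_{ij} dx_i ∧ dx_j, the exterior derivative is
  d(omega) = sum_{i<j} d(g_{ij}) ∧ dx_i ∧ dx_j = sum_{i<j, k} (∂g_{ij}/∂x_k) dx_k ∧ dx_i ∧ dx_j.
Expand each term, using dx_k ∧ dx_i ∧ dx_j = sgn(permutation) dx_{(a)} ∧ dx_{(b)} ∧ dx_{(c)} with (a < b < c) sorted:
  d(-2*w^2 - y*z + z^2) includes (∂/∂z)(-2*w^2 - y*z + z^2) dz = (-y + 2*z) dz, which multiplied by dx ∧ dy gives (-y + 2*z) dx ∧ dy ∧ dz
  d(-2*w^2 - y*z + z^2) includes (∂/∂w)(-2*w^2 - y*z + z^2) dw = (-4*w) dw, which multiplied by dx ∧ dy gives (-4*w) dx ∧ dy ∧ dw
  d(w*x + y*z) includes (∂/∂y)(w*x + y*z) dy = (z) dy, which multiplied by dx ∧ dz gives (-z) dx ∧ dy ∧ dz
  d(w*x + y*z) includes (∂/∂w)(w*x + y*z) dw = (x) dw, which multiplied by dx ∧ dz gives (x) dx ∧ dz ∧ dw
  d(2*w^2 - 2*x*y) includes (∂/∂x)(2*w^2 - 2*x*y) dx = (-2*y) dx, which multiplied by dy ∧ dw gives (-2*y) dx ∧ dy ∧ dw
  d(-3*x*z - y^2 + 3*y*z) includes (∂/∂x)(-3*x*z - y^2 + 3*y*z) dx = (-3*z) dx, which multiplied by dz ∧ dw gives (-3*z) dx ∧ dz ∧ dw
  d(-3*x*z - y^2 + 3*y*z) includes (∂/∂y)(-3*x*z - y^2 + 3*y*z) dy = (-2*y + 3*z) dy, which multiplied by dz ∧ dw gives (-2*y + 3*z) dy ∧ dz ∧ dw
Collecting like 3-forms: d(omega) = (-y + z) dx ∧ dy ∧ dz + (-4*w - 2*y) dx ∧ dy ∧ dw + (x - 3*z) dx ∧ dz ∧ dw + (-2*y + 3*z) dy ∧ dz ∧ dw.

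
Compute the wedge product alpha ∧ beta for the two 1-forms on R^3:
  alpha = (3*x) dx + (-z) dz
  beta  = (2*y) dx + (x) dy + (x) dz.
alpha ∧ beta = (3*x^2) dx ∧ dy + (3*x^2 + 2*y*z) dx ∧ dz + (x*z) dy ∧ dz

Distribute the wedge, using dx_i ∧ dx_j = -dx_j ∧ dx_i and dx_i ∧ dx_i = 0. For each pair (i, j) with i < j, the coefficient of dx_i ∧ dx_j in alpha ∧ beta is (alpha_i * beta_j - alpha_j * beta_i). Collecting: alpha ∧ beta = (3*x^2) dx ∧ dy + (3*x^2 + 2*y*z) dx ∧ dz + (x*z) dy ∧ dz.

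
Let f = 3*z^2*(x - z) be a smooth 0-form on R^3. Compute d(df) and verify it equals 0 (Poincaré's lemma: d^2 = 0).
d(df) = 0

Step 1: df = sum_i (∂f/∂x_i) dx_i = (3*z^2) dx + (0) dy + (3*z*(2*x - 3*z)) dz.
Step 2: Apply d again. Using the 1-form formula, the coefficient of dx ∧ dy in d(df) is ∂^2 f/∂x ∂y - ∂^2 f/∂y ∂x = (0) - (0) = 0 (equality of mixed partials for smooth f).
Similarly for dx ∧ dz and dy ∧ dz — all coefficients vanish. So d(df) = 0.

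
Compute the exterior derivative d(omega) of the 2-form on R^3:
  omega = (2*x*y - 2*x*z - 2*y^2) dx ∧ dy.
d(omega) = (-2*x) dx ∧ dy ∧ dz

For a 2-form omega = sum_{i<j} g_{ij} dx_i ∧ dx_j, the exterior derivative is
  d(omega) = sum_{i<j} d(g_{ij}) ∧ dx_i ∧ dx_j = sum_{i<j, k} (∂g_{ij}/∂x_k) dx_k ∧ dx_i ∧ dx_j.
Expand each term, using dx_k ∧ dx_i ∧ dx_j = sgn(permutation) dx_{(a)} ∧ dx_{(b)} ∧ dx_{(c)} with (a < b < c) sorted:
  d(2*x*y - 2*x*z - 2*y^2) includes (∂/∂z)(2*x*y - 2*x*z - 2*y^2) dz = (-2*x) dz, which multiplied by dx ∧ dy gives (-2*x) dx ∧ dy ∧ dz
Collecting like 3-forms: d(omega) = (-2*x) dx ∧ dy ∧ dz.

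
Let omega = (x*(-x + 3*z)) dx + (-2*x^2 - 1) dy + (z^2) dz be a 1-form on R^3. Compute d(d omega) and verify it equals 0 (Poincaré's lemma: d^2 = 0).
d(d omega) = 0

Step 1: d omega = sum_{i<j} (∂f_j/∂x_i - ∂f_i/∂x_j) dx_i ∧ dx_j:
  coeff of dx ∧ dy: -4*x
  coeff of dx ∧ dz: -3*x
  coeff of dy ∧ dz: 0
Step 2: Apply d again to each 2-form coefficient. The only possible 3-form in R^3 is dx ∧ dy ∧ dz, with coefficient
  ∂(coeff of dy∧dz)/∂x - ∂(coeff of dx∧dz)/∂y + ∂(coeff of dx∧dy)/∂z
  = ∂/∂x (0) - ∂/∂y (-3*x) + ∂/∂z (-4*x).
Each of these terms simplifies to sums of mixed partials that cancel in pairs. The result is 0 (by equality of mixed partials for smooth functions — Schwarz / Clairaut).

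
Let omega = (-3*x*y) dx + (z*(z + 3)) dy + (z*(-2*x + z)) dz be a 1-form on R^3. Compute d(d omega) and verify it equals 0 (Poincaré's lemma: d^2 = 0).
d(d omega) = 0

Step 1: d omega = sum_{i<j} (∂f_j/∂x_i - ∂f_i/∂x_j) dx_i ∧ dx_j:
  coeff of dx ∧ dy: 3*x
  coeff of dx ∧ dz: -2*z
  coeff of dy ∧ dz: -2*z - 3
Step 2: Apply d again to each 2-form coefficient. The only possible 3-form in R^3 is dx ∧ dy ∧ dz, with coefficient
  ∂(coeff of dy∧dz)/∂x - ∂(coeff of dx∧dz)/∂y + ∂(coeff of dx∧dy)/∂z
  = ∂/∂x (-2*z - 3) - ∂/∂y (-2*z) + ∂/∂z (3*x).
Each of these terms simplifies to sums of mixed partials that cancel in pairs. The result is 0 (by equality of mixed partials for smooth functions — Schwarz / Clairaut).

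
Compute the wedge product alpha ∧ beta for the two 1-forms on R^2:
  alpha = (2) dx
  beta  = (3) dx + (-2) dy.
alpha ∧ beta = (-4) dx ∧ dy

Distribute the wedge, using dx_i ∧ dx_j = -dx_j ∧ dx_i and dx_i ∧ dx_i = 0. For each pair (i, j) with i < j, the coefficient of dx_i ∧ dx_j in alpha ∧ beta is (alpha_i * beta_j - alpha_j * beta_i). Collecting: alpha ∧ beta = (-4) dx ∧ dy.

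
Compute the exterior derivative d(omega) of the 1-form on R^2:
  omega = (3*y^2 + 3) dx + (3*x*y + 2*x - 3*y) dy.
d(omega) = (2 - 3*y) dx ∧ dy

For a 1-form omega = sum_i f_i dx_i, the exterior derivative is
  d(omega) = sum_{i < j} (∂f_j/∂x_i - ∂f_i/∂x_j) dx_i ∧ dx_j.
  coefficient of dx ∧ dy: ∂f_2/∂x - ∂f_1/∂y = ∂(3*x*y + 2*x - 3*y)/∂x - ∂(3*y^2 + 3)/∂y = 2 - 3*y
Assembling: d(omega) = (2 - 3*y) dx ∧ dy.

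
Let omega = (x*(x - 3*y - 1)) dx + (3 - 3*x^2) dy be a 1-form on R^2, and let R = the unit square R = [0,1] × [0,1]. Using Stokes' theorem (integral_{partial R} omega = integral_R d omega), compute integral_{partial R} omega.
integral_(partial R) omega = -3/2

Stokes: integral_partial_R omega = integral_R d omega with d omega = (∂Q/∂x - ∂P/∂y) dx ∧ dy.
  ∂Q/∂x = -6*x
  ∂P/∂y = -3*x
  integrand = ∂Q/∂x - ∂P/∂y = -3*x.
Integrating over R: integral_0^1 integral_0^1 (-3*x) dx dy = -3/2.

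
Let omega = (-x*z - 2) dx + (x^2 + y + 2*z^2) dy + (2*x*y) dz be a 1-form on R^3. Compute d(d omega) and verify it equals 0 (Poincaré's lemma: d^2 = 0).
d(d omega) = 0

Step 1: d omega = sum_{i<j} (∂f_j/∂x_i - ∂f_i/∂x_j) dx_i ∧ dx_j:
  coeff of dx ∧ dy: 2*x
  coeff of dx ∧ dz: x + 2*y
  coeff of dy ∧ dz: 2*x - 4*z
Step 2: Apply d again to each 2-form coefficient. The only possible 3-form in R^3 is dx ∧ dy ∧ dz, with coefficient
  ∂(coeff of dy∧dz)/∂x - ∂(coeff of dx∧dz)/∂y + ∂(coeff of dx∧dy)/∂z
  = ∂/∂x (2*x - 4*z) - ∂/∂y (x + 2*y) + ∂/∂z (2*x).
Each of these terms simplifies to sums of mixed partials that cancel in pairs. The result is 0 (by equality of mixed partials for smooth functions — Schwarz / Clairaut).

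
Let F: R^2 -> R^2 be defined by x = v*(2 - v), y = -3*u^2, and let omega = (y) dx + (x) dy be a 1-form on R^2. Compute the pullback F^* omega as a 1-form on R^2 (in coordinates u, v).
F^* omega = (6*u*v*(v - 2)) du + (6*u^2*(v - 1)) dv

Using F^*(f dg) = (f ∘ F) d(g ∘ F), substitute each coordinate x_i by F_i(u, v) in f_i, and replace dx_i by d F_i = (∂F_i/∂u) du + (∂F_i/∂v) dv.
  For the x component: f_1(F) = -3*u^2; d F_1 = (0) du + (2 - 2*v) dv
  For the y component: f_2(F) = v*(2 - v); d F_2 = (-6*u) du + (0) dv
Combining and collecting du, dv coefficients:
  coeff of du: 6*u*v*(v - 2)
  coeff of dv: 6*u^2*(v - 1)
F^* omega = (6*u*v*(v - 2)) du + (6*u^2*(v - 1)) dv.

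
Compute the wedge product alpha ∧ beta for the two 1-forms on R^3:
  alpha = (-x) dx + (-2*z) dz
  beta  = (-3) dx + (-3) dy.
alpha ∧ beta = (3*x) dx ∧ dy + (-6*z) dx ∧ dz + (-6*z) dy ∧ dz

Distribute the wedge, using dx_i ∧ dx_j = -dx_j ∧ dx_i and dx_i ∧ dx_i = 0. For each pair (i, j) with i < j, the coefficient of dx_i ∧ dx_j in alpha ∧ beta is (alpha_i * beta_j - alpha_j * beta_i). Collecting: alpha ∧ beta = (3*x) dx ∧ dy + (-6*z) dx ∧ dz + (-6*z) dy ∧ dz.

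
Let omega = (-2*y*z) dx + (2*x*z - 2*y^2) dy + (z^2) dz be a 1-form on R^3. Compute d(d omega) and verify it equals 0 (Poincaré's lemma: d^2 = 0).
d(d omega) = 0

Step 1: d omega = sum_{i<j} (∂f_j/∂x_i - ∂f_i/∂x_j) dx_i ∧ dx_j:
  coeff of dx ∧ dy: 4*z
  coeff of dx ∧ dz: 2*y
  coeff of dy ∧ dz: -2*x
Step 2: Apply d again to each 2-form coefficient. The only possible 3-form in R^3 is dx ∧ dy ∧ dz, with coefficient
  ∂(coeff of dy∧dz)/∂x - ∂(coeff of dx∧dz)/∂y + ∂(coeff of dx∧dy)/∂z
  = ∂/∂x (-2*x) - ∂/∂y (2*y) + ∂/∂z (4*z).
Each of these terms simplifies to sums of mixed partials that cancel in pairs. The result is 0 (by equality of mixed partials for smooth functions — Schwarz / Clairaut).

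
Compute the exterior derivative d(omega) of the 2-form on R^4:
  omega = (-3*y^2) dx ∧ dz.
d(omega) = (6*y) dx ∧ dy ∧ dz

For a 2-form omega = sum_{i<j} g_{ij} dx_i ∧ dx_j, the exterior derivative is
  d(omega) = sum_{i<j} d(g_{ij}) ∧ dx_i ∧ dx_j = sum_{i<j, k} (∂g_{ij}/∂x_k) dx_k ∧ dx_i ∧ dx_j.
Expand each term, using dx_k ∧ dx_i ∧ dx_j = sgn(permutation) dx_{(a)} ∧ dx_{(b)} ∧ dx_{(c)} with (a < b < c) sorted:
  d(-3*y^2) includes (∂/∂y)(-3*y^2) dy = (-6*y) dy, which multiplied by dx ∧ dz gives (6*y) dx ∧ dy ∧ dz
Collecting like 3-forms: d(omega) = (6*y) dx ∧ dy ∧ dz.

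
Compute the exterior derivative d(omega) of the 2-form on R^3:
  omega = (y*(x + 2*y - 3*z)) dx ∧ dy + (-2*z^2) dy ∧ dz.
d(omega) = (-3*y) dx ∧ dy ∧ dz

For a 2-form omega = sum_{i<j} g_{ij} dx_i ∧ dx_j, the exterior derivative is
  d(omega) = sum_{i<j} d(g_{ij}) ∧ dx_i ∧ dx_j = sum_{i<j, k} (∂g_{ij}/∂x_k) dx_k ∧ dx_i ∧ dx_j.
Expand each term, using dx_k ∧ dx_i ∧ dx_j = sgn(permutation) dx_{(a)} ∧ dx_{(b)} ∧ dx_{(c)} with (a < b < c) sorted:
  d(y*(x + 2*y - 3*z)) includes (∂/∂z)(y*(x + 2*y - 3*z)) dz = (-3*y) dz, which multiplied by dx ∧ dy gives (-3*y) dx ∧ dy ∧ dz
Collecting like 3-forms: d(omega) = (-3*y) dx ∧ dy ∧ dz.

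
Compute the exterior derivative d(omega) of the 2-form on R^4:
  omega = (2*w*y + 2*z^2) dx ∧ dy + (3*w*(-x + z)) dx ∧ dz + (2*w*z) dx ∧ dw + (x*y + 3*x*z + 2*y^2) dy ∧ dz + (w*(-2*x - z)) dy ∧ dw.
d(omega) = (y + 7*z) dx ∧ dy ∧ dz + (-2*w + 2*y) dx ∧ dy ∧ dw + (-2*w - 3*x + 3*z) dx ∧ dz ∧ dw + (w) dy ∧ dz ∧ dw

For a 2-form omega = sum_{i<j} g_{ij} dx_i ∧ dx_j, the exterior derivative is
  d(omega) = sum_{i<j} d(g_{ij}) ∧ dx_i ∧ dx_j = sum_{i<j, k} (∂g_{ij}/∂x_k) dx_k ∧ dx_i ∧ dx_j.
Expand each term, using dx_k ∧ dx_i ∧ dx_j = sgn(permutation) dx_{(a)} ∧ dx_{(b)} ∧ dx_{(c)} with (a < b < c) sorted:
  d(2*w*y + 2*z^2) includes (∂/∂z)(2*w*y + 2*z^2) dz = (4*z) dz, which multiplied by dx ∧ dy gives (4*z) dx ∧ dy ∧ dz
  d(2*w*y + 2*z^2) includes (∂/∂w)(2*w*y + 2*z^2) dw = (2*y) dw, which multiplied by dx ∧ dy gives (2*y) dx ∧ dy ∧ dw
  d(3*w*(-x + z)) includes (∂/∂w)(3*w*(-x + z)) dw = (-3*x + 3*z) dw, which multiplied by dx ∧ dz gives (-3*x + 3*z) dx ∧ dz ∧ dw
  d(2*w*z) includes (∂/∂z)(2*w*z) dz = (2*w) dz, which multiplied by dx ∧ dw gives (-2*w) dx ∧ dz ∧ dw
  d(x*y + 3*x*z + 2*y^2) includes (∂/∂x)(x*y + 3*x*z + 2*y^2) dx = (y + 3*z) dx, which multiplied by dy ∧ dz gives (y + 3*z) dx ∧ dy ∧ dz
  d(w*(-2*x - z)) includes (∂/∂x)(w*(-2*x - z)) dx = (-2*w) dx, which multiplied by dy ∧ dw gives (-2*w) dx ∧ dy ∧ dw
  d(w*(-2*x - z)) includes (∂/∂z)(w*(-2*x - z)) dz = (-w) dz, which multiplied by dy ∧ dw gives (w) dy ∧ dz ∧ dw
Collecting like 3-forms: d(omega) = (y + 7*z) dx ∧ dy ∧ dz + (-2*w + 2*y) dx ∧ dy ∧ dw + (-2*w - 3*x + 3*z) dx ∧ dz ∧ dw + (w) dy ∧ dz ∧ dw.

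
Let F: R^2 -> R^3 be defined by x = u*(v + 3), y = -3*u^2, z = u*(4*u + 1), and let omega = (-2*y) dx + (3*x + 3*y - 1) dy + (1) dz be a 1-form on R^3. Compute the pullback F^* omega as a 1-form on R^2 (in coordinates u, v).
F^* omega = (54*u^3 - 12*u^2*v - 36*u^2 + 14*u + 1) du + (6*u^3) dv

Using F^*(f dg) = (f ∘ F) d(g ∘ F), substitute each coordinate x_i by F_i(u, v) in f_i, and replace dx_i by d F_i = (∂F_i/∂u) du + (∂F_i/∂v) dv.
  For the x component: f_1(F) = 6*u^2; d F_1 = (v + 3) du + (u) dv
  For the y component: f_2(F) = -9*u^2 + 3*u*v + 9*u - 1; d F_2 = (-6*u) du + (0) dv
  For the z component: f_3(F) = 1; d F_3 = (8*u + 1) du + (0) dv
Combining and collecting du, dv coefficients:
  coeff of du: 54*u^3 - 12*u^2*v - 36*u^2 + 14*u + 1
  coeff of dv: 6*u^3
F^* omega = (54*u^3 - 12*u^2*v - 36*u^2 + 14*u + 1) du + (6*u^3) dv.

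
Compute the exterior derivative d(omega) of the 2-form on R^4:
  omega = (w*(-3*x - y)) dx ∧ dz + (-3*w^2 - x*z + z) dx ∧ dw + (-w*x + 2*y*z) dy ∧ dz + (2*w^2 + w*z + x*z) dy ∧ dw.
d(omega) = (-2*x - y - 1) dx ∧ dz ∧ dw + (-w - 2*x) dy ∧ dz ∧ dw + (z) dx ∧ dy ∧ dw

For a 2-form omega = sum_{i<j} g_{ij} dx_i ∧ dx_j, the exterior derivative is
  d(omega) = sum_{i<j} d(g_{ij}) ∧ dx_i ∧ dx_j = sum_{i<j, k} (∂g_{ij}/∂x_k) dx_k ∧ dx_i ∧ dx_j.
Expand each term, using dx_k ∧ dx_i ∧ dx_j = sgn(permutation) dx_{(a)} ∧ dx_{(b)} ∧ dx_{(c)} with (a < b < c) sorted:
  d(w*(-3*x - y)) includes (∂/∂y)(w*(-3*x - y)) dy = (-w) dy, which multiplied by dx ∧ dz gives (w) dx ∧ dy ∧ dz
  d(w*(-3*x - y)) includes (∂/∂w)(w*(-3*x - y)) dw = (-3*x - y) dw, which multiplied by dx ∧ dz gives (-3*x - y) dx ∧ dz ∧ dw
  d(-3*w^2 - x*z + z) includes (∂/∂z)(-3*w^2 - x*z + z) dz = (1 - x) dz, which multiplied by dx ∧ dw gives (x - 1) dx ∧ dz ∧ dw
  d(-w*x + 2*y*z) includes (∂/∂x)(-w*x + 2*y*z) dx = (-w) dx, which multiplied by dy ∧ dz gives (-w) dx ∧ dy ∧ dz
  d(-w*x + 2*y*z) includes (∂/∂w)(-w*x + 2*y*z) dw = (-x) dw, which multiplied by dy ∧ dz gives (-x) dy ∧ dz ∧ dw
  d(2*w^2 + w*z + x*z) includes (∂/∂x)(2*w^2 + w*z + x*z) dx = (z) dx, which multiplied by dy ∧ dw gives (z) dx ∧ dy ∧ dw
  d(2*w^2 + w*z + x*z) includes (∂/∂z)(2*w^2 + w*z + x*z) dz = (w + x) dz, which multiplied by dy ∧ dw gives (-w - x) dy ∧ dz ∧ dw
Collecting like 3-forms: d(omega) = (-2*x - y - 1) dx ∧ dz ∧ dw + (-w - 2*x) dy ∧ dz ∧ dw + (z) dx ∧ dy ∧ dw.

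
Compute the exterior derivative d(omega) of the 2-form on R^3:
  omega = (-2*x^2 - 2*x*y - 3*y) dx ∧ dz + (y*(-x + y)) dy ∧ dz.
d(omega) = (2*x - y + 3) dx ∧ dy ∧ dz

For a 2-form omega = sum_{i<j} g_{ij} dx_i ∧ dx_j, the exterior derivative is
  d(omega) = sum_{i<j} d(g_{ij}) ∧ dx_i ∧ dx_j = sum_{i<j, k} (∂g_{ij}/∂x_k) dx_k ∧ dx_i ∧ dx_j.
Expand each term, using dx_k ∧ dx_i ∧ dx_j = sgn(permutation) dx_{(a)} ∧ dx_{(b)} ∧ dx_{(c)} with (a < b < c) sorted:
  d(-2*x^2 - 2*x*y - 3*y) includes (∂/∂y)(-2*x^2 - 2*x*y - 3*y) dy = (-2*x - 3) dy, which multiplied by dx ∧ dz gives (2*x + 3) dx ∧ dy ∧ dz
  d(y*(-x + y)) includes (∂/∂x)(y*(-x + y)) dx = (-y) dx, which multiplied by dy ∧ dz gives (-y) dx ∧ dy ∧ dz
Collecting like 3-forms: d(omega) = (2*x - y + 3) dx ∧ dy ∧ dz.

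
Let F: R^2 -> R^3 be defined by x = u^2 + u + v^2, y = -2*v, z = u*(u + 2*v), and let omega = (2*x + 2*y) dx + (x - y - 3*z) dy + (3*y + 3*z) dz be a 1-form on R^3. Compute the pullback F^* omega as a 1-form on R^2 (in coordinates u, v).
F^* omega = (10*u^3 + 18*u^2*v + 6*u^2 + 16*u*v^2 - 20*u*v + 2*u - 10*v^2 - 4*v) du + (6*u^3 + 16*u^2*v + 4*u^2 + 4*u*v - 2*u + 4*v^3 - 10*v^2 - 4*v) dv

Using F^*(f dg) = (f ∘ F) d(g ∘ F), substitute each coordinate x_i by F_i(u, v) in f_i, and replace dx_i by d F_i = (∂F_i/∂u) du + (∂F_i/∂v) dv.
  For the x component: f_1(F) = 2*u^2 + 2*u + 2*v^2 - 4*v; d F_1 = (2*u + 1) du + (2*v) dv
  For the y component: f_2(F) = -2*u^2 - 6*u*v + u + v^2 + 2*v; d F_2 = (0) du + (-2) dv
  For the z component: f_3(F) = 3*u^2 + 6*u*v - 6*v; d F_3 = (2*u + 2*v) du + (2*u) dv
Combining and collecting du, dv coefficients:
  coeff of du: 10*u^3 + 18*u^2*v + 6*u^2 + 16*u*v^2 - 20*u*v + 2*u - 10*v^2 - 4*v
  coeff of dv: 6*u^3 + 16*u^2*v + 4*u^2 + 4*u*v - 2*u + 4*v^3 - 10*v^2 - 4*v
F^* omega = (10*u^3 + 18*u^2*v + 6*u^2 + 16*u*v^2 - 20*u*v + 2*u - 10*v^2 - 4*v) du + (6*u^3 + 16*u^2*v + 4*u^2 + 4*u*v - 2*u + 4*v^3 - 10*v^2 - 4*v) dv.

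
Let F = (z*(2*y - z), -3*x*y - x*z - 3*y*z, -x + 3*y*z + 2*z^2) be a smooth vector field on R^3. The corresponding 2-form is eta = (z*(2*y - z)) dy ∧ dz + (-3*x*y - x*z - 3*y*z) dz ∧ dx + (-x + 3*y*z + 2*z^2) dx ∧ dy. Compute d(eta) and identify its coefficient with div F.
d(eta) = (-3*x + 3*y + z) dx ∧ dy ∧ dz; div F = -3*x + 3*y + z

For a 2-form in R^3 of the form above, applying d gives a 3-form with coefficient ∂P/∂x + ∂Q/∂y + ∂R/∂z:
  ∂P/∂x = 0
  ∂Q/∂y = -3*x - 3*z
  ∂R/∂z = 3*y + 4*z
Sum = -3*x + 3*y + z, which is exactly div F.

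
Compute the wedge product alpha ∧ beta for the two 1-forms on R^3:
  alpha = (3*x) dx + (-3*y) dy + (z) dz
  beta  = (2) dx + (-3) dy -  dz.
alpha ∧ beta = (-9*x + 6*y) dx ∧ dy + (-3*x - 2*z) dx ∧ dz + (3*y + 3*z) dy ∧ dz

Distribute the wedge, using dx_i ∧ dx_j = -dx_j ∧ dx_i and dx_i ∧ dx_i = 0. For each pair (i, j) with i < j, the coefficient of dx_i ∧ dx_j in alpha ∧ beta is (alpha_i * beta_j - alpha_j * beta_i). Collecting: alpha ∧ beta = (-9*x + 6*y) dx ∧ dy + (-3*x - 2*z) dx ∧ dz + (3*y + 3*z) dy ∧ dz.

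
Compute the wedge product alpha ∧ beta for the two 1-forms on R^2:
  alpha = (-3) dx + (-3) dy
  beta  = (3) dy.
alpha ∧ beta = (-9) dx ∧ dy

Distribute the wedge, using dx_i ∧ dx_j = -dx_j ∧ dx_i and dx_i ∧ dx_i = 0. For each pair (i, j) with i < j, the coefficient of dx_i ∧ dx_j in alpha ∧ beta is (alpha_i * beta_j - alpha_j * beta_i). Collecting: alpha ∧ beta = (-9) dx ∧ dy.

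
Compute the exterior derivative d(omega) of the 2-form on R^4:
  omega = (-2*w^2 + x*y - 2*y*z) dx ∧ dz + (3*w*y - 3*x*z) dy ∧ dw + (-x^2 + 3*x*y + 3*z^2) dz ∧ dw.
d(omega) = (-x + 2*z) dx ∧ dy ∧ dz + (-4*w - 2*x + 3*y) dx ∧ dz ∧ dw + (-3*z) dx ∧ dy ∧ dw + (6*x) dy ∧ dz ∧ dw

For a 2-form omega = sum_{i<j} g_{ij} dx_i ∧ dx_j, the exterior derivative is
  d(omega) = sum_{i<j} d(g_{ij}) ∧ dx_i ∧ dx_j = sum_{i<j, k} (∂g_{ij}/∂x_k) dx_k ∧ dx_i ∧ dx_j.
Expand each term, using dx_k ∧ dx_i ∧ dx_j = sgn(permutation) dx_{(a)} ∧ dx_{(b)} ∧ dx_{(c)} with (a < b < c) sorted:
  d(-2*w^2 + x*y - 2*y*z) includes (∂/∂y)(-2*w^2 + x*y - 2*y*z) dy = (x - 2*z) dy, which multiplied by dx ∧ dz gives (-x + 2*z) dx ∧ dy ∧ dz
  d(-2*w^2 + x*y - 2*y*z) includes (∂/∂w)(-2*w^2 + x*y - 2*y*z) dw = (-4*w) dw, which multiplied by dx ∧ dz gives (-4*w) dx ∧ dz ∧ dw
  d(3*w*y - 3*x*z) includes (∂/∂x)(3*w*y - 3*x*z) dx = (-3*z) dx, which multiplied by dy ∧ dw gives (-3*z) dx ∧ dy ∧ dw
  d(3*w*y - 3*x*z) includes (∂/∂z)(3*w*y - 3*x*z) dz = (-3*x) dz, which multiplied by dy ∧ dw gives (3*x) dy ∧ dz ∧ dw
  d(-x^2 + 3*x*y + 3*z^2) includes (∂/∂x)(-x^2 + 3*x*y + 3*z^2) dx = (-2*x + 3*y) dx, which multiplied by dz ∧ dw gives (-2*x + 3*y) dx ∧ dz ∧ dw
  d(-x^2 + 3*x*y + 3*z^2) includes (∂/∂y)(-x^2 + 3*x*y + 3*z^2) dy = (3*x) dy, which multiplied by dz ∧ dw gives (3*x) dy ∧ dz ∧ dw
Collecting like 3-forms: d(omega) = (-x + 2*z) dx ∧ dy ∧ dz + (-4*w - 2*x + 3*y) dx ∧ dz ∧ dw + (-3*z) dx ∧ dy ∧ dw + (6*x) dy ∧ dz ∧ dw.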